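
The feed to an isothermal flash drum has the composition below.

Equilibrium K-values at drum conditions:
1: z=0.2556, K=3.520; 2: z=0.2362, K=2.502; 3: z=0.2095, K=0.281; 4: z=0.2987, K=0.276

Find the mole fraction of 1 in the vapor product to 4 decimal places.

Rachford–Rice: g(V/F) = Σ zᵢ(Kᵢ−1)/(1+V/F(Kᵢ−1)) = 0.
Check two-phase: ΣzᵢKᵢ = 1.6320 > 1 and Σzᵢ/Kᵢ = 1.9948 > 1, so g(0) = 0.6320 > 0 and g(1) = -0.9948 < 0.
Newton iteration, V/F⁰ = 0.5:
  V/F = 0.5000: g = -0.08652, g' = -1.1402 → V/F = 0.4241
  V/F = 0.4241: g = -0.00074, g' = -1.1284 → V/F = 0.4235
Converged at V/F = 0.4235.
Compositions from xᵢ = zᵢ/(1+V/F(Kᵢ−1)), yᵢ = Kᵢxᵢ:
  1: x = 0.1236, y = 0.4352
  2: x = 0.1444, y = 0.3612
  3: x = 0.3012, y = 0.0846
  4: x = 0.4308, y = 0.1189

y_1 = 0.4352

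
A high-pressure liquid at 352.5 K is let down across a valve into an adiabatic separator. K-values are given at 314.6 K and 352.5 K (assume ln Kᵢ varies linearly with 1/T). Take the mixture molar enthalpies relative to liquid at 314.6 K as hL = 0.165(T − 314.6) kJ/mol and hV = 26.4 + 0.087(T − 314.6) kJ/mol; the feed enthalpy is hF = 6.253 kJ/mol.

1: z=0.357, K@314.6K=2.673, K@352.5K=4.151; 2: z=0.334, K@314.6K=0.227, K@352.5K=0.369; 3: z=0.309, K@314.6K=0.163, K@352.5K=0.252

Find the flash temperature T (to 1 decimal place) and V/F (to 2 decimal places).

T = 327.3 K, V/F = 0.16

Adiabatic flash: solve Rachford–Rice at each trial T, then check hF = ψ·hV(T) + (1−ψ)·hL(T).
  T = 314.6 K: K = (2.673, 0.227, 0.163), RR gives ψ = 0.060, H_out = 1.578 kJ/mol
  T = 352.5 K: K = (4.151, 0.369, 0.252), RR gives ψ = 0.314, H_out = 13.624 kJ/mol
  T = 333.6 K: K = (3.375, 0.294, 0.205), RR gives ψ = 0.206, H_out = 8.261 kJ/mol
  T = 324.1 K: K = (3.014, 0.259, 0.184), RR gives ψ = 0.140, H_out = 5.158 kJ/mol
  T = 328.9 K: K = (3.194, 0.276, 0.194), RR gives ψ = 0.175, H_out = 6.773 kJ/mol
  T = 326.5 K: K = (3.103, 0.268, 0.189), RR gives ψ = 0.158, H_out = 5.978 kJ/mol
Linear interpolation between T = 326.5 (H_out = 5.978) and T = 328.9 (H_out = 6.773) on hF = 6.253 gives T ≈ 327.3 K, at which ψ = 0.16.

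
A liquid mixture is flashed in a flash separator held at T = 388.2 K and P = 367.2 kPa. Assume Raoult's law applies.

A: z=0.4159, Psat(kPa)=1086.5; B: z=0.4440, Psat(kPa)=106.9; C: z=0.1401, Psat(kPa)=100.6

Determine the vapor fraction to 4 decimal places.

ψ = 0.2851

Raoult's law: Kᵢ = Pᵢˢᵃᵗ/P = Pᵢˢᵃᵗ/367.2.
  K_A = 1086.5/367.2 = 2.958878, K_B = 106.9/367.2 = 0.291122, K_C = 100.6/367.2 = 0.273965
Rachford–Rice: g(ψ) = Σ zᵢ(Kᵢ−1)/(1+ψ(Kᵢ−1)) = 0.
Check two-phase: ΣzᵢKᵢ = 1.3982 > 1 and Σzᵢ/Kᵢ = 2.1771 > 1, so g(0) = 0.3982 > 0 and g(1) = -1.1771 < 0.
Newton iteration, ψ⁰ = 0.5:
  ψ = 0.5000: g = -0.23565, g' = -1.1247 → ψ = 0.2905
  ψ = 0.2905: g = -0.00601, g' = -1.1207 → ψ = 0.2851
Converged at ψ = 0.2851.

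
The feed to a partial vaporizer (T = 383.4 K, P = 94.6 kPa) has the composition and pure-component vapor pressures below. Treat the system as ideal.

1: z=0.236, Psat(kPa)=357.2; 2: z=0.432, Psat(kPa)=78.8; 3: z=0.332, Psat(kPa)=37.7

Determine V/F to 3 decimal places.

V/F = 0.354

Raoult's law: Kᵢ = Pᵢˢᵃᵗ/P = Pᵢˢᵃᵗ/94.6.
  K_1 = 357.2/94.6 = 3.77590, K_2 = 78.8/94.6 = 0.83298, K_3 = 37.7/94.6 = 0.39852
Material balance + equilibrium reduce to Σ zᵢ(Kᵢ−1)/(1+V/F(Kᵢ−1)) = 0.
Feasibility: ΣzᵢKᵢ = 1.383, Σzᵢ/Kᵢ = 1.414 — both > 1, two phases present.
Iterate (Newton) starting at V/F = 0.5:
  V/F = 0.500: g = -0.0900, g' = -0.579 → V/F = 0.345
  V/F = 0.345: g = 0.0064, g' = -0.680 → V/F = 0.354
Converged at V/F = 0.354.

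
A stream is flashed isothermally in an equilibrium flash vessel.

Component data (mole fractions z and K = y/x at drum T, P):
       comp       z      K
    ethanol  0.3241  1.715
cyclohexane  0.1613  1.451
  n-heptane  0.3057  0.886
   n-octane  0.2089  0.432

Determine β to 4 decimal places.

β = 0.6077

Material balance + equilibrium reduce to Σ zᵢ(Kᵢ−1)/(1+β(Kᵢ−1)) = 0.
Check two-phase: ΣzᵢKᵢ = 1.1510 > 1 and Σzᵢ/Kᵢ = 1.1287 > 1, so g(0) = 0.1510 > 0 and g(1) = -0.1287 < 0.
Newton iteration, β⁰ = 0.66:
  β = 0.6600: g = -0.01400, g' = -0.2731 → β = 0.6087
  β = 0.6087: g = -0.00028, g' = -0.2627 → β = 0.6077
Converged at β = 0.6077.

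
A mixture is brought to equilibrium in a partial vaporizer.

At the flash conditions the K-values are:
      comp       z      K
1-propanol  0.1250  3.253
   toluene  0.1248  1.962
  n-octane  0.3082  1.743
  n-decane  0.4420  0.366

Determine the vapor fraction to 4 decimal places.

Material balance + equilibrium reduce to Σ zᵢ(Kᵢ−1)/(1+ψ(Kᵢ−1)) = 0.
g(0) = ΣzᵢKᵢ − 1 = 0.3504 and g(1) = 1 − Σzᵢ/Kᵢ = -0.4865, so a root lies in (0, 1).
Newton iteration, ψ⁰ = 0.5:
  ψ = 0.5000: g = -0.02982, g' = -0.6643 → ψ = 0.4551
  ψ = 0.4551: g = -0.00020, g' = -0.6566 → ψ = 0.4548
Converged at ψ = 0.4548.

ψ = 0.4548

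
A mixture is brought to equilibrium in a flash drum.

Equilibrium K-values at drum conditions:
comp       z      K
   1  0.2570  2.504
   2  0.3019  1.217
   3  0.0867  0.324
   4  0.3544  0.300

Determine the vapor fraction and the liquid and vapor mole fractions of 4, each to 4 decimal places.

Rachford–Rice: g(ψ) = Σ zᵢ(Kᵢ−1)/(1+ψ(Kᵢ−1)) = 0.
g(0) = ΣzᵢKᵢ − 1 = 0.1454 and g(1) = 1 − Σzᵢ/Kᵢ = -0.7996, so a root lies in (0, 1).
Newton iteration, ψ⁰ = 0.56:
  ψ = 0.5600: g = -0.23411, g' = -0.7550 → ψ = 0.2499
  ψ = 0.2499: g = -0.02812, g' = -0.6324 → ψ = 0.2054
  ψ = 0.2054: g = 0.00020, g' = -0.6426 → ψ = 0.2057
Converged at ψ = 0.2057.
Compositions from xᵢ = zᵢ/(1+ψ(Kᵢ−1)), yᵢ = Kᵢxᵢ:
  1: x = 0.1963, y = 0.4915
  2: x = 0.2890, y = 0.3517
  3: x = 0.1007, y = 0.0326
  4: x = 0.4140, y = 0.1242

ψ = 0.2057, x_4 = 0.4140, y_4 = 0.1242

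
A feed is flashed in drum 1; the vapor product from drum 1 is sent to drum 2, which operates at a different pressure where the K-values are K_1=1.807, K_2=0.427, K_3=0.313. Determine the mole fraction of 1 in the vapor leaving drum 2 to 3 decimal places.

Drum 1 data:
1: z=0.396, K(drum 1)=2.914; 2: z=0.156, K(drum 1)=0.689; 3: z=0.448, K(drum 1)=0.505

y_1 (drum 2) = 0.809

Drum 1:
Rachford–Rice: g(ψ₁) = Σ zᵢ(Kᵢ−1)/(1+ψ₁(Kᵢ−1)) = 0.
g(0) = ΣzᵢKᵢ − 1 = 0.488 and g(1) = 1 − Σzᵢ/Kᵢ = -0.249, so a root lies in (0, 1).
Newton–Raphson from ψ₁ = 0.5:
  ψ₁ = 0.500: g = 0.0352, g' = -0.594 → ψ₁ = 0.559
  ψ₁ = 0.559: g = 0.0007, g' = -0.570 → ψ₁ = 0.560
Converged at ψ₁ = 0.560.
Drum-1 compositions:
  1: x = 0.191, y = 0.557
  2: x = 0.189, y = 0.130
  3: x = 0.620, y = 0.313
Drum-2 feed = drum-1 vapor: z₂ = (0.5567, 0.1302, 0.3131).
Drum 2:
Let ψ₂ = V/F and solve Σ zᵢ(Kᵢ−1)/(1+ψ₂(Kᵢ−1)) = 0.
Feasibility: ΣzᵢKᵢ = 1.160, Σzᵢ/Kᵢ = 1.613 — both > 1, two phases present.
Newton–Raphson from ψ₂ = 0.5:
  ψ₂ = 0.500: g = -0.1121, g' = -0.611 → ψ₂ = 0.317
  ψ₂ = 0.317: g = -0.0081, g' = -0.535 → ψ₂ = 0.301
Converged at ψ₂ = 0.301.
  1: x = 0.448, y = 0.809
  2: x = 0.157, y = 0.067
  3: x = 0.395, y = 0.124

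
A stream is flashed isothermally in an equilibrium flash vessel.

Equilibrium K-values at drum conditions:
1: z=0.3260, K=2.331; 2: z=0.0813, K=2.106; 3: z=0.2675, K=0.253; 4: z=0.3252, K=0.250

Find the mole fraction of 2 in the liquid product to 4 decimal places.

x_2 = 0.0745

Material balance + equilibrium reduce to Σ zᵢ(Kᵢ−1)/(1+V/F(Kᵢ−1)) = 0.
Feasibility: ΣzᵢKᵢ = 1.0801, Σzᵢ/Kᵢ = 2.5366 — both > 1, two phases present.
Newton iteration, V/F⁰ = 0.5:
  V/F = 0.5000: g = -0.39077, g' = -1.0980 → V/F = 0.1441
  V/F = 0.1441: g = -0.05576, g' = -0.8980 → V/F = 0.0820
  V/F = 0.0820: g = 0.00089, g' = -0.9301 → V/F = 0.0830
Converged at V/F = 0.0830.
Compositions from xᵢ = zᵢ/(1+V/F(Kᵢ−1)), yᵢ = Kᵢxᵢ:
  1: x = 0.2936, y = 0.6843
  2: x = 0.0745, y = 0.1568
  3: x = 0.2852, y = 0.0721
  4: x = 0.3468, y = 0.0867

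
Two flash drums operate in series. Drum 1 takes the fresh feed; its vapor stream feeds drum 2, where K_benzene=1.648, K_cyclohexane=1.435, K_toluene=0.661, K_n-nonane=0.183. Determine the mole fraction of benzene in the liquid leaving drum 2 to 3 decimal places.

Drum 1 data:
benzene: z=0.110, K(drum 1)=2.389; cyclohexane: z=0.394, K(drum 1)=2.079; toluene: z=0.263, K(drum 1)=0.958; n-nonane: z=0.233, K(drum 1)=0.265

x_benzene (drum 2) = 0.109

Drum 1:
Let ψ₁ = V/F and solve Σ zᵢ(Kᵢ−1)/(1+ψ₁(Kᵢ−1)) = 0.
Feasibility: ΣzᵢKᵢ = 1.396, Σzᵢ/Kᵢ = 1.389 — both > 1, two phases present.
Iterate (Newton) starting at ψ₁ = 0.5:
  ψ₁ = 0.500: g = 0.0843, g' = -0.583 → ψ₁ = 0.645
  ψ₁ = 0.645: g = -0.0055, g' = -0.674 → ψ₁ = 0.637
  ψ₁ = 0.637: g = -0.0000, g' = -0.666 → ψ₁ = 0.636
Converged at ψ₁ = 0.636.
Drum-1 compositions:
  benzene: x = 0.058, y = 0.139
  cyclohexane: x = 0.234, y = 0.486
  toluene: x = 0.270, y = 0.259
  n-nonane: x = 0.438, y = 0.116
Drum-2 feed = drum-1 vapor: z₂ = (0.1395, 0.4856, 0.2589, 0.1160).
Drum 2:
Iterate (Newton) starting at ψ₂ = 0.41:
  ψ₂ = 0.410: g = 0.0062, g' = -0.318 → ψ₂ = 0.430
  ψ₂ = 0.430: g = -0.0001, g' = -0.326 → ψ₂ = 0.429
Converged at ψ₂ = 0.429.
  benzene: x = 0.109, y = 0.180
  cyclohexane: x = 0.409, y = 0.587
  toluene: x = 0.303, y = 0.200
  n-nonane: x = 0.179, y = 0.033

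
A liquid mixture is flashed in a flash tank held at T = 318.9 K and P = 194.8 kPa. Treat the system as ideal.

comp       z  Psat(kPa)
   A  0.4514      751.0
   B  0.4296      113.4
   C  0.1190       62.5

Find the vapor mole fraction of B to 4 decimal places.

y_B = 0.3596

Raoult's law: Kᵢ = Pᵢˢᵃᵗ/P = Pᵢˢᵃᵗ/194.8.
  K_A = 751.0/194.8 = 3.855236, K_B = 113.4/194.8 = 0.582136, K_C = 62.5/194.8 = 0.320842
Newton iteration, β⁰ = 0.65:
  β = 0.6500: g = 0.06014, g' = -0.7685 → β = 0.7283
  β = 0.7283: g = 0.00059, g' = -0.7580 → β = 0.7290
Converged at β = 0.7290.
Compositions from xᵢ = zᵢ/(1+β(Kᵢ−1)), yᵢ = Kᵢxᵢ:
  A: x = 0.1465, y = 0.5647
  B: x = 0.6178, y = 0.3596
  C: x = 0.2357, y = 0.0756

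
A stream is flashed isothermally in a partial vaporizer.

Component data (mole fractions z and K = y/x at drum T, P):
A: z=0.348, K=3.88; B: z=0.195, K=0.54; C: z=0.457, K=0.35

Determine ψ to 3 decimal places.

Newton–Raphson from ψ = 0.5:
  ψ = 0.500: g = -0.1458, g' = -0.978 → ψ = 0.351
  ψ = 0.351: g = 0.0067, g' = -1.097 → ψ = 0.357
Converged at ψ = 0.357.

ψ = 0.357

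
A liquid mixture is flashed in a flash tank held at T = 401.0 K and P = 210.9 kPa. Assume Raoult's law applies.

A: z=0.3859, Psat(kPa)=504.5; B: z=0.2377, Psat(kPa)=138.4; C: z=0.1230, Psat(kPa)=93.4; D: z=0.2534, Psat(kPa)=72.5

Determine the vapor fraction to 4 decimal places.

Raoult's law: Kᵢ = Pᵢˢᵃᵗ/P = Pᵢˢᵃᵗ/210.9.
  K_A = 504.5/210.9 = 2.392129, K_B = 138.4/210.9 = 0.656235, K_C = 93.4/210.9 = 0.442864, K_D = 72.5/210.9 = 0.343765
Rachford–Rice: g(ψ) = Σ zᵢ(Kᵢ−1)/(1+ψ(Kᵢ−1)) = 0.
Feasibility: ΣzᵢKᵢ = 1.2207, Σzᵢ/Kᵢ = 1.5384 — both > 1, two phases present.
Newton–Raphson from ψ = 0.36:
  ψ = 0.3600: g = -0.03883, g' = -0.6153 → ψ = 0.2969
  ψ = 0.2969: g = 0.00048, g' = -0.6324 → ψ = 0.2976
Converged at ψ = 0.2976.

ψ = 0.2976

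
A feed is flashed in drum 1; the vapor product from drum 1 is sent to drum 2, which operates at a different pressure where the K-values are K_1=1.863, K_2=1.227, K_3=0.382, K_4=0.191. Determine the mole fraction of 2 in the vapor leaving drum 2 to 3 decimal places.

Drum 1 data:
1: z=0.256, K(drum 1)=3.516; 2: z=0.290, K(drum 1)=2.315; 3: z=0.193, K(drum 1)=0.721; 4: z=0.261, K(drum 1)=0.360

y_2 (drum 2) = 0.390

Drum 1:
Let ψ₁ = V/F and solve Σ zᵢ(Kᵢ−1)/(1+ψ₁(Kᵢ−1)) = 0.
Check two-phase: ΣzᵢKᵢ = 1.805 > 1 and Σzᵢ/Kᵢ = 1.191 > 1, so g(0) = 0.805 > 0 and g(1) = -0.191 < 0.
Newton–Raphson from ψ₁ = 0.3:
  ψ₁ = 0.300: g = 0.3750, g' = -0.966 → ψ₁ = 0.688
  ψ₁ = 0.688: g = 0.0707, g' = -0.720 → ψ₁ = 0.787
  ψ₁ = 0.787: g = -0.0017, g' = -0.762 → ψ₁ = 0.784
Converged at ψ₁ = 0.784.
Drum-1 compositions:
  1: x = 0.086, y = 0.303
  2: x = 0.143, y = 0.330
  3: x = 0.247, y = 0.178
  4: x = 0.524, y = 0.189
Drum-2 feed = drum-1 vapor: z₂ = (0.3027, 0.3305, 0.1781, 0.1887).
Drum 2:
Newton–Raphson from ψ₂ = 0.5:
  ψ₂ = 0.500: g = -0.1658, g' = -0.614 → ψ₂ = 0.230
  ψ₂ = 0.230: g = -0.0267, g' = -0.451 → ψ₂ = 0.171
  ψ₂ = 0.171: g = -0.0004, g' = -0.438 → ψ₂ = 0.170
Converged at ψ₂ = 0.170.
  1: x = 0.264, y = 0.492
  2: x = 0.318, y = 0.390
  3: x = 0.199, y = 0.076
  4: x = 0.219, y = 0.042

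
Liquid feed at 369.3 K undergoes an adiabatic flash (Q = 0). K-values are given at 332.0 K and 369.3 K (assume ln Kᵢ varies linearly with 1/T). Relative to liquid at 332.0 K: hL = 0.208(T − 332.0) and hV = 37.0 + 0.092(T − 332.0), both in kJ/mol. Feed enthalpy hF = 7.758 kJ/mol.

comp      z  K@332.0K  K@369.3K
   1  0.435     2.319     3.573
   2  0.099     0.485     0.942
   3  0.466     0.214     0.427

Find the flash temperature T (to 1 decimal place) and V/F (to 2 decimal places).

Adiabatic flash: solve Rachford–Rice at each trial T, then check hF = ψ·hV(T) + (1−ψ)·hL(T).
  T = 332.0 K: K = (2.319, 0.485, 0.214), RR gives ψ = 0.159, H_out = 5.890 kJ/mol
  T = 369.3 K: K = (3.573, 0.942, 0.427), RR gives ψ = 0.634, H_out = 28.475 kJ/mol
  T = 350.6 K: K = (2.910, 0.687, 0.308), RR gives ψ = 0.389, H_out = 17.418 kJ/mol
  T = 341.3 K: K = (2.606, 0.580, 0.258), RR gives ψ = 0.278, H_out = 11.925 kJ/mol
  T = 336.6 K: K = (2.459, 0.531, 0.235), RR gives ψ = 0.220, H_out = 8.975 kJ/mol
  T = 334.3 K: K = (2.388, 0.507, 0.224), RR gives ψ = 0.190, H_out = 7.462 kJ/mol
Linear interpolation between T = 334.3 (H_out = 7.462) and T = 336.6 (H_out = 8.975) on hF = 7.758 gives T ≈ 334.7 K, at which ψ = 0.20.

T = 334.7 K, V/F = 0.20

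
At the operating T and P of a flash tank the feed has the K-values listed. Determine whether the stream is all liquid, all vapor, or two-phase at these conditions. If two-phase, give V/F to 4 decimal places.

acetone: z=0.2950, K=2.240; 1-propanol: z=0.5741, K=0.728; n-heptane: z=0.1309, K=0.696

ΣzᵢKᵢ = 1.1699; Σzᵢ/Kᵢ = 1.1084.
Both exceed 1, so a two-phase solution exists.
Let ψ = V/F and solve Σ zᵢ(Kᵢ−1)/(1+ψ(Kᵢ−1)) = 0.
Iterate (Newton) starting at ψ = 0.3:
  ψ = 0.3000: g = 0.05280, g' = -0.3060 → ψ = 0.4726
  ψ = 0.4726: g = 0.00499, g' = -0.2528 → ψ = 0.4923
  ψ = 0.4923: g = 0.00004, g' = -0.2482 → ψ = 0.4925
Converged at ψ = 0.4925.

two-phase, V/F = 0.4925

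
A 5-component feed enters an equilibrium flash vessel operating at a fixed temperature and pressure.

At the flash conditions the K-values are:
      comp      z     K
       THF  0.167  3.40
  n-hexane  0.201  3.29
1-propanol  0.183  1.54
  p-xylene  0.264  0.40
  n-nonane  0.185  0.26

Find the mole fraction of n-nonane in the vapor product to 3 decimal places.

y_n-nonane = 0.080

Material balance + equilibrium reduce to Σ zᵢ(Kᵢ−1)/(1+ψ(Kᵢ−1)) = 0.
Check two-phase: ΣzᵢKᵢ = 1.665 > 1 and Σzᵢ/Kᵢ = 1.601 > 1, so g(0) = 0.665 > 0 and g(1) = -0.601 < 0.
Newton–Raphson from ψ = 0.36:
  ψ = 0.360: g = 0.1614, g' = -0.974 → ψ = 0.526
  ψ = 0.526: g = 0.0076, g' = -0.912 → ψ = 0.534
Converged at ψ = 0.534.
Compositions from xᵢ = zᵢ/(1+ψ(Kᵢ−1)), yᵢ = Kᵢxᵢ:
  THF: x = 0.073, y = 0.249
  n-hexane: x = 0.090, y = 0.297
  1-propanol: x = 0.142, y = 0.219
  p-xylene: x = 0.388, y = 0.155
  n-nonane: x = 0.306, y = 0.080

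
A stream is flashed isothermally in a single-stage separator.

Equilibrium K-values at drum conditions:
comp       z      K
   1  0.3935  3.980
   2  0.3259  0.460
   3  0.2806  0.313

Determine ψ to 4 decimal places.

ψ = 0.4402

Rachford–Rice: g(ψ) = Σ zᵢ(Kᵢ−1)/(1+ψ(Kᵢ−1)) = 0.
Check two-phase: ΣzᵢKᵢ = 1.8039 > 1 and Σzᵢ/Kᵢ = 1.7038 > 1, so g(0) = 0.8039 > 0 and g(1) = -0.7038 < 0.
Newton–Raphson from ψ = 0.5:
  ψ = 0.5000: g = -0.06378, g' = -1.0492 → ψ = 0.4392
  ψ = 0.4392: g = 0.00110, g' = -1.0905 → ψ = 0.4402
Converged at ψ = 0.4402.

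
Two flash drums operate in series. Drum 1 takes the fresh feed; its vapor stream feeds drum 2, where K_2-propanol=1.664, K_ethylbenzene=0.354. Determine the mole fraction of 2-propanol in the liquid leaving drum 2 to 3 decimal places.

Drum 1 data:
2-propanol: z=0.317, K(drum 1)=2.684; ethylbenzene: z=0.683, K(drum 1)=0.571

Drum 1:
Rachford–Rice: g(ψ₁) = Σ zᵢ(Kᵢ−1)/(1+ψ₁(Kᵢ−1)) = 0.
g(0) = ΣzᵢKᵢ − 1 = 0.241 and g(1) = 1 − Σzᵢ/Kᵢ = -0.314, so a root lies in (0, 1).
Binary case is linear: z₁(K₁−1)(1+ψ₁(K₂−1)) + z₂(K₂−1)(1+ψ₁(K₁−1)) = 0
⇒ ψ₁ = [z₁(K₁−1)+z₂(K₂−1)] / [−(K₁−1)(K₂−1)] = 0.2408/0.7224 = 0.333
Drum-1 compositions:
  2-propanol: x = 0.203, y = 0.545
  ethylbenzene: x = 0.797, y = 0.455
Drum-2 feed = drum-1 vapor: z₂ = (0.5449, 0.4551).
Drum 2:
Newton iteration, ψ₂⁰ = 0.5:
  ψ₂ = 0.500: g = -0.1626, g' = -0.550 → ψ₂ = 0.204
  ψ₂ = 0.204: g = -0.0200, g' = -0.438 → ψ₂ = 0.159
  ψ₂ = 0.159: g = -0.0001, g' = -0.432 → ψ₂ = 0.158
Converged at ψ₂ = 0.158.
  2-propanol: x = 0.493, y = 0.821
  ethylbenzene: x = 0.507, y = 0.179

x_2-propanol (drum 2) = 0.493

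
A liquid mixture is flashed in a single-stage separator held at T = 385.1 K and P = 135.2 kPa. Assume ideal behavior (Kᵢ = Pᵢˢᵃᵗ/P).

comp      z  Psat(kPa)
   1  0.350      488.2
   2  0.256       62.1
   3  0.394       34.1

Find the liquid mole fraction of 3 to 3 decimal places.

Raoult's law: Kᵢ = Pᵢˢᵃᵗ/P = Pᵢˢᵃᵗ/135.2.
  K_1 = 488.2/135.2 = 3.61095, K_2 = 62.1/135.2 = 0.45932, K_3 = 34.1/135.2 = 0.25222
Material balance + equilibrium reduce to Σ zᵢ(Kᵢ−1)/(1+ψ(Kᵢ−1)) = 0.
Feasibility: ΣzᵢKᵢ = 1.481, Σzᵢ/Kᵢ = 2.216 — both > 1, two phases present.
Newton iteration, ψ⁰ = 0.5:
  ψ = 0.500: g = -0.2639, g' = -1.151 → ψ = 0.271
  ψ = 0.271: g = 0.0037, g' = -1.268 → ψ = 0.274
Converged at ψ = 0.274.
Compositions from xᵢ = zᵢ/(1+ψ(Kᵢ−1)), yᵢ = Kᵢxᵢ:
  1: x = 0.204, y = 0.737
  2: x = 0.300, y = 0.138
  3: x = 0.495, y = 0.125

x_3 = 0.495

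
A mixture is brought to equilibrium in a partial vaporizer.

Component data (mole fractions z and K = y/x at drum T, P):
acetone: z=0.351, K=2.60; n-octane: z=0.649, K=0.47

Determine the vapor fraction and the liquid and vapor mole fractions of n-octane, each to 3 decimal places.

ψ = 0.257, x_n-octane = 0.751, y_n-octane = 0.353

Rachford–Rice: g(ψ) = Σ zᵢ(Kᵢ−1)/(1+ψ(Kᵢ−1)) = 0.
g(0) = ΣzᵢKᵢ − 1 = 0.218 and g(1) = 1 − Σzᵢ/Kᵢ = -0.516, so a root lies in (0, 1).
Newton–Raphson from ψ = 0.46:
  ψ = 0.460: g = -0.1314, g' = -0.617 → ψ = 0.247
  ψ = 0.247: g = 0.0067, g' = -0.703 → ψ = 0.257
Converged at ψ = 0.257.
Compositions from xᵢ = zᵢ/(1+ψ(Kᵢ−1)), yᵢ = Kᵢxᵢ:
  acetone: x = 0.249, y = 0.647
  n-octane: x = 0.751, y = 0.353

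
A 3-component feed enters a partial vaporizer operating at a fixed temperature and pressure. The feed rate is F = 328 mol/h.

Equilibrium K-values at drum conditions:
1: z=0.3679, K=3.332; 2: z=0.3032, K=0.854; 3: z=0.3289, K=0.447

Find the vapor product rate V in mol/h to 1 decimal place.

V = 217.9 mol/h

Rachford–Rice: g(V/F) = Σ zᵢ(Kᵢ−1)/(1+V/F(Kᵢ−1)) = 0.
g(0) = ΣzᵢKᵢ − 1 = 0.6318 and g(1) = 1 − Σzᵢ/Kᵢ = -0.2012, so a root lies in (0, 1).
Newton iteration, V/F⁰ = 0.5:
  V/F = 0.5000: g = 0.09695, g' = -0.6261 → V/F = 0.6548
  V/F = 0.6548: g = 0.00541, g' = -0.5684 → V/F = 0.6644
Converged at V/F = 0.6644.
Then V = V/F·F = 0.6644·328 = 217.9 mol/h and L = F − V = 110.1 mol/h.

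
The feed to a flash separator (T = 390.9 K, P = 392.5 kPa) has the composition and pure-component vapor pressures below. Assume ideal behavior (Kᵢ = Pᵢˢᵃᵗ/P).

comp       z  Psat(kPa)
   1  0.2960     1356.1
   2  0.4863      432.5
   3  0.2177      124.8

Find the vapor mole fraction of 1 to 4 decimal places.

Raoult's law: Kᵢ = Pᵢˢᵃᵗ/P = Pᵢˢᵃᵗ/392.5.
  K_1 = 1356.1/392.5 = 3.455032, K_2 = 432.5/392.5 = 1.101911, K_3 = 124.8/392.5 = 0.317962
Let ψ = V/F and solve Σ zᵢ(Kᵢ−1)/(1+ψ(Kᵢ−1)) = 0.
Check two-phase: ΣzᵢKᵢ = 1.6278 > 1 and Σzᵢ/Kᵢ = 1.2117 > 1, so g(0) = 0.6278 > 0 and g(1) = -0.2117 < 0.
Newton–Raphson from ψ = 0.5:
  ψ = 0.5000: g = 0.14807, g' = -0.5973 → ψ = 0.7479
  ψ = 0.7479: g = -0.00080, g' = -0.6481 → ψ = 0.7467
Converged at ψ = 0.7467.
Compositions from xᵢ = zᵢ/(1+ψ(Kᵢ−1)), yᵢ = Kᵢxᵢ:
  1: x = 0.1045, y = 0.3610
  2: x = 0.4519, y = 0.4980
  3: x = 0.4436, y = 0.1411

y_1 = 0.3610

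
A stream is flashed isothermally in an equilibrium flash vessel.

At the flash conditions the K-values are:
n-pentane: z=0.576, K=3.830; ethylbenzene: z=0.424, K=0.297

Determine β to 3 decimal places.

β = 0.670

Let β = V/F and solve Σ zᵢ(Kᵢ−1)/(1+β(Kᵢ−1)) = 0.
Feasibility: ΣzᵢKᵢ = 2.332, Σzᵢ/Kᵢ = 1.578 — both > 1, two phases present.
Newton iteration, β⁰ = 0.5:
  β = 0.500: g = 0.2153, g' = -1.289 → β = 0.667
  β = 0.667: g = 0.0032, g' = -1.296 → β = 0.670
Converged at β = 0.670.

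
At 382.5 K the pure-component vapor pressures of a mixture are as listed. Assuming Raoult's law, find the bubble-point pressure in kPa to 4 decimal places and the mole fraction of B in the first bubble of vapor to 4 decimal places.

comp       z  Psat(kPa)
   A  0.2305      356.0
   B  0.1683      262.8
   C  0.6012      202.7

At the bubble point ψ → 0, so ΣzᵢKᵢ = 1 with Kᵢ = Pᵢˢᵃᵗ/P ⇒ P = ΣzᵢPᵢˢᵃᵗ.
P = 0.2305·356.0 + 0.1683·262.8 + 0.6012·202.7 = 248.1505 kPa
yᵢ = zᵢPᵢˢᵃᵗ/P ⇒ y_B = 0.1683·262.8/248.1505 = 0.1782

Pbub = 248.1505 kPa, y_B = 0.1782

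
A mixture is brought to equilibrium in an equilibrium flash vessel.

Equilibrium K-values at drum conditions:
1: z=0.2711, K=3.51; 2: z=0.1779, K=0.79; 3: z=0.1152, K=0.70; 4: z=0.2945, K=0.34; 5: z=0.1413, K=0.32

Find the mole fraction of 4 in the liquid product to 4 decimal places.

x_4 = 0.3506

Let β = V/F and solve Σ zᵢ(Kᵢ−1)/(1+β(Kᵢ−1)) = 0.
g(0) = ΣzᵢKᵢ − 1 = 0.3181 and g(1) = 1 − Σzᵢ/Kᵢ = -0.7747, so a root lies in (0, 1).
Iterate (Newton) starting at β = 0.5:
  β = 0.5000: g = -0.21633, g' = -0.7958 → β = 0.2282
  β = 0.2282: g = 0.01378, g' = -0.9805 → β = 0.2422
  β = 0.2422: g = 0.00017, g' = -0.9567 → β = 0.2424
Converged at β = 0.2424.
Compositions from xᵢ = zᵢ/(1+β(Kᵢ−1)), yᵢ = Kᵢxᵢ:
  1: x = 0.1686, y = 0.5916
  2: x = 0.1874, y = 0.1481
  3: x = 0.1242, y = 0.0870
  4: x = 0.3506, y = 0.1192
  5: x = 0.1692, y = 0.0541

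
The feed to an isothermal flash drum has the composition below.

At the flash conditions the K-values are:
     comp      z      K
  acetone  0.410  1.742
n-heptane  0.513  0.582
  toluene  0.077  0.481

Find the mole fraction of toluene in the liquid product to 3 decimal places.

x_toluene = 0.084

Material balance + equilibrium reduce to Σ zᵢ(Kᵢ−1)/(1+β(Kᵢ−1)) = 0.
Check two-phase: ΣzᵢKᵢ = 1.050 > 1 and Σzᵢ/Kᵢ = 1.277 > 1, so g(0) = 0.050 > 0 and g(1) = -0.277 < 0.
Newton–Raphson from β = 0.67:
  β = 0.670: g = -0.1559, g' = -0.322 → β = 0.186
  β = 0.186: g = -0.0095, g' = -0.305 → β = 0.155
Converged at β = 0.155.
Compositions from xᵢ = zᵢ/(1+β(Kᵢ−1)), yᵢ = Kᵢxᵢ:
  acetone: x = 0.368, y = 0.640
  n-heptane: x = 0.549, y = 0.319
  toluene: x = 0.084, y = 0.040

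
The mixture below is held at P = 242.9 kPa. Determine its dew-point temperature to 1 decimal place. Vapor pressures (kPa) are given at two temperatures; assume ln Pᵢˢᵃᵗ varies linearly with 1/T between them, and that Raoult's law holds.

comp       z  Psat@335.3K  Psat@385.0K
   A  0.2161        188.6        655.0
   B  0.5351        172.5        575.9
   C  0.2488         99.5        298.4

Dew-point temperature: Σzᵢ·P/Pᵢˢᵃᵗ(T) = 1. Interpolate ln Pᵢˢᵃᵗ = aᵢ + bᵢ/T.
  T = 335.3 K: ΣzᵢP/Pᵢˢᵃᵗ = 1.6392
  T = 385.0 K: ΣzᵢP/Pᵢˢᵃᵗ = 0.5084
  T = 360.1 K: ΣzᵢP/Pᵢˢᵃᵗ = 0.8774
  T = 347.7 K: ΣzᵢP/Pᵢˢᵃᵗ = 1.1858
  T = 353.9 K: ΣzᵢP/Pᵢˢᵃᵗ = 1.0173
  T = 357.0 K: ΣzᵢP/Pᵢˢᵃᵗ = 0.9441
  T = 355.4 K: ΣzᵢP/Pᵢˢᵃᵗ = 0.9810
Interpolating between 353.9 K and 355.4 K gives T ≈ 354.6 K.

T = 354.6 K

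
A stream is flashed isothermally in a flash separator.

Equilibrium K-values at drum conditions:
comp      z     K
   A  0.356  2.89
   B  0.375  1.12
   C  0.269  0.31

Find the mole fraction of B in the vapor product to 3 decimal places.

y_B = 0.389

Rachford–Rice: g(ψ) = Σ zᵢ(Kᵢ−1)/(1+ψ(Kᵢ−1)) = 0.
Feasibility: ΣzᵢKᵢ = 1.532, Σzᵢ/Kᵢ = 1.326 — both > 1, two phases present.
Newton iteration, ψ⁰ = 0.46:
  ψ = 0.460: g = 0.1307, g' = -0.644 → ψ = 0.663
  ψ = 0.663: g = -0.0018, g' = -0.690 → ψ = 0.660
Converged at ψ = 0.660.
Compositions from xᵢ = zᵢ/(1+ψ(Kᵢ−1)), yᵢ = Kᵢxᵢ:
  A: x = 0.158, y = 0.458
  B: x = 0.347, y = 0.389
  C: x = 0.494, y = 0.153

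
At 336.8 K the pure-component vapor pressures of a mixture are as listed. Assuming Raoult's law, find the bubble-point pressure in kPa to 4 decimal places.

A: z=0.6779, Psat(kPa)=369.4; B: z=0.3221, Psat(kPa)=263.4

At the bubble point ψ → 0, so ΣzᵢKᵢ = 1 with Kᵢ = Pᵢˢᵃᵗ/P ⇒ P = ΣzᵢPᵢˢᵃᵗ.
P = 0.6779·369.4 + 0.3221·263.4 = 335.2574 kPa

Pbub = 335.2574 kPa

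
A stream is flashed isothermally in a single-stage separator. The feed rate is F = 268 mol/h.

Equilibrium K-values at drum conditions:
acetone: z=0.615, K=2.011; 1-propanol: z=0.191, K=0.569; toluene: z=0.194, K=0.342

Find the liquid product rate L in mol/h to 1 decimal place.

Newton iteration, β⁰ = 0.58:
  β = 0.580: g = 0.0757, g' = -0.533 → β = 0.722
  β = 0.722: g = -0.0034, g' = -0.590 → β = 0.716
Converged at β = 0.716.
Then V = β·F = 0.7164·268 = 192.0 mol/h and L = F − V = 76.0 mol/h.

L = 76.0 mol/h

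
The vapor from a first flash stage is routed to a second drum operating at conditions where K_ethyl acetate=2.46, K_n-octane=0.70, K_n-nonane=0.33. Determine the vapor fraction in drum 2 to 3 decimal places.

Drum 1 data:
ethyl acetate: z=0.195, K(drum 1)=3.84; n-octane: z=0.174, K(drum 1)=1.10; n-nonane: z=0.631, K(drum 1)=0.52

V/F (drum 2) = 0.404

Drum 1:
Material balance + equilibrium reduce to Σ zᵢ(Kᵢ−1)/(1+ψ₁(Kᵢ−1)) = 0.
Check two-phase: ΣzᵢKᵢ = 1.268 > 1 and Σzᵢ/Kᵢ = 1.422 > 1, so g(0) = 0.268 > 0 and g(1) = -0.422 < 0.
Newton iteration, ψ₁⁰ = 0.5:
  ψ₁ = 0.500: g = -0.1531, g' = -0.522 → ψ₁ = 0.207
  ψ₁ = 0.207: g = 0.0298, g' = -0.806 → ψ₁ = 0.244
  ψ₁ = 0.244: g = 0.0013, g' = -0.738 → ψ₁ = 0.245
Converged at ψ₁ = 0.245.
Drum-1 compositions:
  ethyl acetate: x = 0.115, y = 0.441
  n-octane: x = 0.170, y = 0.187
  n-nonane: x = 0.715, y = 0.372
Drum-2 feed = drum-1 vapor: z₂ = (0.4413, 0.1868, 0.3719).
Drum 2:
Material balance + equilibrium reduce to Σ zᵢ(Kᵢ−1)/(1+ψ₂(Kᵢ−1)) = 0.
Check two-phase: ΣzᵢKᵢ = 1.339 > 1 and Σzᵢ/Kᵢ = 1.573 > 1, so g(0) = 0.339 > 0 and g(1) = -0.573 < 0.
Newton–Raphson from ψ₂ = 0.5:
  ψ₂ = 0.500: g = -0.0683, g' = -0.715 → ψ₂ = 0.405
  ψ₂ = 0.405: g = -0.0006, g' = -0.708 → ψ₂ = 0.404
Converged at ψ₂ = 0.404.
  ethyl acetate: x = 0.278, y = 0.683
  n-octane: x = 0.213, y = 0.149
  n-nonane: x = 0.510, y = 0.168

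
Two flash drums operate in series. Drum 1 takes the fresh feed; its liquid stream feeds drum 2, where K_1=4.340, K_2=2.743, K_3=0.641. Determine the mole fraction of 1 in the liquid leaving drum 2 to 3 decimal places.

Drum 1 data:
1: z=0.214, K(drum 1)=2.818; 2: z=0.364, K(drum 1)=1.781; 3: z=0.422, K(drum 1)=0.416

x_1 (drum 2) = 0.032

Drum 1:
Newton iteration, ψ₁⁰ = 0.5:
  ψ₁ = 0.500: g = 0.0602, g' = -0.596 → ψ₁ = 0.601
  ψ₁ = 0.601: g = -0.0003, g' = -0.606 → ψ₁ = 0.600
Converged at ψ₁ = 0.600.
Drum-1 compositions:
  1: x = 0.102, y = 0.288
  2: x = 0.248, y = 0.441
  3: x = 0.650, y = 0.270
Drum-2 feed = drum-1 liquid: z₂ = (0.1023, 0.2478, 0.6499).
Drum 2:
Newton–Raphson from ψ₂ = 0.5:
  ψ₂ = 0.500: g = 0.0744, g' = -0.499 → ψ₂ = 0.649
  ψ₂ = 0.649: g = 0.0064, g' = -0.422 → ψ₂ = 0.664
Converged at ψ₂ = 0.664.
  1: x = 0.032, y = 0.138
  2: x = 0.115, y = 0.315
  3: x = 0.853, y = 0.547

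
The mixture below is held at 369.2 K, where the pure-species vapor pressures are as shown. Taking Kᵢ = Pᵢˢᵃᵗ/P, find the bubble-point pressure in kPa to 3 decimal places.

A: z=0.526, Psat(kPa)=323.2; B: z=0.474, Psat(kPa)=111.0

Pbub = 222.617 kPa

At the bubble point ψ → 0, so ΣzᵢKᵢ = 1 with Kᵢ = Pᵢˢᵃᵗ/P ⇒ P = ΣzᵢPᵢˢᵃᵗ.
P = 0.526·323.2 + 0.474·111.0 = 222.617 kPa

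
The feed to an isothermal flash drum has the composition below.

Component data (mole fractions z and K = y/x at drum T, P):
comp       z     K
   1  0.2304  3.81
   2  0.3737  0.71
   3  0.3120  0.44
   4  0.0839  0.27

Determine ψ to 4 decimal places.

ψ = 0.2333

Rachford–Rice: g(ψ) = Σ zᵢ(Kᵢ−1)/(1+ψ(Kᵢ−1)) = 0.
Check two-phase: ΣzᵢKᵢ = 1.3031 > 1 and Σzᵢ/Kᵢ = 1.6066 > 1, so g(0) = 0.3031 > 0 and g(1) = -0.6066 < 0.
Newton iteration, ψ⁰ = 0.5:
  ψ = 0.5000: g = -0.19667, g' = -0.6571 → ψ = 0.2007
  ψ = 0.2007: g = 0.03027, g' = -0.9647 → ψ = 0.2321
  ψ = 0.2321: g = 0.00110, g' = -0.8967 → ψ = 0.2333
Converged at ψ = 0.2333.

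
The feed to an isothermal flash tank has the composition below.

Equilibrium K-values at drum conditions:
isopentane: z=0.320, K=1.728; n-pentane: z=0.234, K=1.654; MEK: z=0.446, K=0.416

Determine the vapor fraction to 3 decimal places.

ψ = 0.308

Rachford–Rice: g(ψ) = Σ zᵢ(Kᵢ−1)/(1+ψ(Kᵢ−1)) = 0.
Check two-phase: ΣzᵢKᵢ = 1.126 > 1 and Σzᵢ/Kᵢ = 1.399 > 1, so g(0) = 0.126 > 0 and g(1) = -0.399 < 0.
Iterate (Newton) starting at ψ = 0.5:
  ψ = 0.500: g = -0.0818, g' = -0.451 → ψ = 0.319
  ψ = 0.319: g = -0.0044, g' = -0.410 → ψ = 0.308
Converged at ψ = 0.308.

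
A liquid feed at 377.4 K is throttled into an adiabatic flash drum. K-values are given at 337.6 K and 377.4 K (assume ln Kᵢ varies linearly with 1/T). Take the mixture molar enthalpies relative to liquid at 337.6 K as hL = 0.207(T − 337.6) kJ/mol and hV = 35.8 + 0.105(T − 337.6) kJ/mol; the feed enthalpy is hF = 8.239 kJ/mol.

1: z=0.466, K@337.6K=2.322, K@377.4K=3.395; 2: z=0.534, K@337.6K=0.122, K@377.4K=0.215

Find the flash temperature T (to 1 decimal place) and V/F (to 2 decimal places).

T = 345.4 K, V/F = 0.19

Adiabatic flash: solve Rachford–Rice at each trial T, then check hF = ψ·hV(T) + (1−ψ)·hL(T).
  T = 337.6 K: K = (2.322, 0.122), RR gives ψ = 0.127, H_out = 4.540 kJ/mol
  T = 377.4 K: K = (3.395, 0.215), RR gives ψ = 0.371, H_out = 20.004 kJ/mol
  T = 357.5 K: K = (2.838, 0.165), RR gives ψ = 0.267, H_out = 13.142 kJ/mol
  T = 347.6 K: K = (2.576, 0.142), RR gives ψ = 0.204, H_out = 9.180 kJ/mol
  T = 342.6 K: K = (2.447, 0.132), RR gives ψ = 0.168, H_out = 6.960 kJ/mol
  T = 345.1 K: K = (2.511, 0.137), RR gives ψ = 0.187, H_out = 8.092 kJ/mol
  T = 346.4 K: K = (2.545, 0.140), RR gives ψ = 0.196, H_out = 8.663 kJ/mol
Linear interpolation between T = 345.1 (H_out = 8.092) and T = 346.4 (H_out = 8.663) on hF = 8.239 gives T ≈ 345.4 K, at which ψ = 0.19.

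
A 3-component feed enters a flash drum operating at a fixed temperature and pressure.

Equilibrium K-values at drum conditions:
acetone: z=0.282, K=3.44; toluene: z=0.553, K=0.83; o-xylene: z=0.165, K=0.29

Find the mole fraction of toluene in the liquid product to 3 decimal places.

Let β = V/F and solve Σ zᵢ(Kᵢ−1)/(1+β(Kᵢ−1)) = 0.
Check two-phase: ΣzᵢKᵢ = 1.477 > 1 and Σzᵢ/Kᵢ = 1.317 > 1, so g(0) = 0.477 > 0 and g(1) = -0.317 < 0.
Newton–Raphson from β = 0.5:
  β = 0.500: g = 0.0256, g' = -0.560 → β = 0.546
Converged at β = 0.546.
Compositions from xᵢ = zᵢ/(1+β(Kᵢ−1)), yᵢ = Kᵢxᵢ:
  acetone: x = 0.121, y = 0.416
  toluene: x = 0.610, y = 0.506
  o-xylene: x = 0.270, y = 0.078

x_toluene = 0.610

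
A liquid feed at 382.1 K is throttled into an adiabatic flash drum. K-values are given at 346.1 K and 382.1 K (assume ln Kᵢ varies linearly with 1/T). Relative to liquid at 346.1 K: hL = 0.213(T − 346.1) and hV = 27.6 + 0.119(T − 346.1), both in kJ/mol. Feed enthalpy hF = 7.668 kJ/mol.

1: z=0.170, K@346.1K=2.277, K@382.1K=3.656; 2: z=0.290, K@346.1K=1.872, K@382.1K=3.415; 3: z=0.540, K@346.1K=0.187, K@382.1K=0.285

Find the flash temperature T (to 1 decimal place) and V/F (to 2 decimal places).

Adiabatic flash: solve Rachford–Rice at each trial T, then check hF = ψ·hV(T) + (1−ψ)·hL(T).
  T = 346.1 K: K = (2.277, 1.872, 0.187), RR gives ψ = 0.037, H_out = 1.009 kJ/mol
  T = 382.1 K: K = (3.656, 3.415, 0.285), RR gives ψ = 0.427, H_out = 18.020 kJ/mol
  T = 364.1 K: K = (2.919, 2.566, 0.233), RR gives ψ = 0.281, H_out = 11.106 kJ/mol
  T = 355.1 K: K = (2.586, 2.201, 0.209), RR gives ψ = 0.178, H_out = 6.689 kJ/mol
  T = 359.6 K: K = (2.750, 2.379, 0.221), RR gives ψ = 0.233, H_out = 9.014 kJ/mol
  T = 357.4 K: K = (2.669, 2.290, 0.215), RR gives ψ = 0.207, H_out = 7.910 kJ/mol
Linear interpolation between T = 355.1 (H_out = 6.689) and T = 357.4 (H_out = 7.910) on hF = 7.668 gives T ≈ 356.9 K, at which ψ = 0.20.

T = 356.9 K, V/F = 0.20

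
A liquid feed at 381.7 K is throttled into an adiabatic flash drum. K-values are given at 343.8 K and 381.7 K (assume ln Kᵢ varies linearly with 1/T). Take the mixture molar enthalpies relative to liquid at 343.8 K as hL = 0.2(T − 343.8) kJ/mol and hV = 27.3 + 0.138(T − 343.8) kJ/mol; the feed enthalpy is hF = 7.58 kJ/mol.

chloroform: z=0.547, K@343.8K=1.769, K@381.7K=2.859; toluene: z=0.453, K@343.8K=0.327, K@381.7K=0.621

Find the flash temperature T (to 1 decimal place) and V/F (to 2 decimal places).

Adiabatic flash: solve Rachford–Rice at each trial T, then check hF = ψ·hV(T) + (1−ψ)·hL(T).
  T = 343.8 K: K = (1.769, 0.327), RR gives ψ = 0.224, H_out = 6.107 kJ/mol
  T = 381.7 K: K = (2.859, 0.621), RR gives ψ = 1.000, H_out = 32.530 kJ/mol
  T = 362.8 K: K = (2.279, 0.459), RR gives ψ = 0.656, H_out = 20.940 kJ/mol
  T = 353.3 K: K = (2.015, 0.389), RR gives ψ = 0.449, H_out = 13.888 kJ/mol
  T = 348.6 K: K = (1.891, 0.357), RR gives ψ = 0.343, H_out = 10.214 kJ/mol
  T = 346.2 K: K = (1.829, 0.342), RR gives ψ = 0.285, H_out = 8.219 kJ/mol
Linear interpolation between T = 343.8 (H_out = 6.107) and T = 346.2 (H_out = 8.219) on hF = 7.58 gives T ≈ 345.5 K, at which ψ = 0.27.

T = 345.5 K, V/F = 0.27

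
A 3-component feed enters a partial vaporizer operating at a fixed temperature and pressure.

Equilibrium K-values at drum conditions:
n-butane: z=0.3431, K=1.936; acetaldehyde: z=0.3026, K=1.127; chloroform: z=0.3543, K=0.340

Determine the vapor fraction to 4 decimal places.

ψ = 0.2911

Newton iteration, ψ⁰ = 0.5:
  ψ = 0.5000: g = -0.09412, g' = -0.4876 → ψ = 0.3070
  ψ = 0.3070: g = -0.00680, g' = -0.4286 → ψ = 0.2911
Converged at ψ = 0.2911.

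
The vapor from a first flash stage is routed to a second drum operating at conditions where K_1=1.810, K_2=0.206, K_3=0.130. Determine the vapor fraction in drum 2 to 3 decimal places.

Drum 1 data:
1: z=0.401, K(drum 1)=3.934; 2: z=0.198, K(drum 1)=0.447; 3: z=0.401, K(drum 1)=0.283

V/F (drum 2) = 0.531

Drum 1:
Let ψ₁ = V/F and solve Σ zᵢ(Kᵢ−1)/(1+ψ₁(Kᵢ−1)) = 0.
Check two-phase: ΣzᵢKᵢ = 1.780 > 1 and Σzᵢ/Kᵢ = 1.962 > 1, so g(0) = 0.780 > 0 and g(1) = -0.962 < 0.
Newton iteration, ψ₁⁰ = 0.5:
  ψ₁ = 0.500: g = -0.1226, g' = -1.184 → ψ₁ = 0.396
  ψ₁ = 0.396: g = 0.0020, g' = -1.239 → ψ₁ = 0.398
Converged at ψ₁ = 0.398.
Drum-1 compositions:
  1: x = 0.185, y = 0.728
  2: x = 0.254, y = 0.113
  3: x = 0.561, y = 0.159
Drum-2 feed = drum-1 vapor: z₂ = (0.7277, 0.1135, 0.1588).
Drum 2:
Let ψ₂ = V/F and solve Σ zᵢ(Kᵢ−1)/(1+ψ₂(Kᵢ−1)) = 0.
Check two-phase: ΣzᵢKᵢ = 1.361 > 1 and Σzᵢ/Kᵢ = 2.175 > 1, so g(0) = 0.361 > 0 and g(1) = -1.175 < 0.
Newton–Raphson from ψ₂ = 0.5:
  ψ₂ = 0.500: g = 0.0256, g' = -0.815 → ψ₂ = 0.531
Converged at ψ₂ = 0.531.
  1: x = 0.509, y = 0.921
  2: x = 0.196, y = 0.040
  3: x = 0.295, y = 0.038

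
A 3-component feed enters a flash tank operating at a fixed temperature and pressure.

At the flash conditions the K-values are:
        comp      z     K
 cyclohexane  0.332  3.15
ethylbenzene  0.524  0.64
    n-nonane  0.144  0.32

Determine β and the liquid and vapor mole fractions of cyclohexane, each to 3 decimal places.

Let β = V/F and solve Σ zᵢ(Kᵢ−1)/(1+β(Kᵢ−1)) = 0.
g(0) = ΣzᵢKᵢ − 1 = 0.427 and g(1) = 1 − Σzᵢ/Kᵢ = -0.374, so a root lies in (0, 1).
Newton–Raphson from β = 0.46:
  β = 0.460: g = -0.0097, g' = -0.626 → β = 0.445
Converged at β = 0.445.
Compositions from xᵢ = zᵢ/(1+β(Kᵢ−1)), yᵢ = Kᵢxᵢ:
  cyclohexane: x = 0.170, y = 0.535
  ethylbenzene: x = 0.624, y = 0.399
  n-nonane: x = 0.206, y = 0.066

β = 0.445, x_cyclohexane = 0.170, y_cyclohexane = 0.535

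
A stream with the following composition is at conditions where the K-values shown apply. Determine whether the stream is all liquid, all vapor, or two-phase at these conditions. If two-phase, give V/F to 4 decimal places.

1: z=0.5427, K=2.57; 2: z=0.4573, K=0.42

ΣzᵢKᵢ = 1.5868; Σzᵢ/Kᵢ = 1.3000.
Both exceed 1, so a two-phase solution exists.
Let ψ = V/F and solve Σ zᵢ(Kᵢ−1)/(1+ψ(Kᵢ−1)) = 0.
Binary case is linear: z₁(K₁−1)(1+ψ(K₂−1)) + z₂(K₂−1)(1+ψ(K₁−1)) = 0
⇒ ψ = [z₁(K₁−1)+z₂(K₂−1)] / [−(K₁−1)(K₂−1)] = 0.58680/0.91060 = 0.6444

two-phase, V/F = 0.6444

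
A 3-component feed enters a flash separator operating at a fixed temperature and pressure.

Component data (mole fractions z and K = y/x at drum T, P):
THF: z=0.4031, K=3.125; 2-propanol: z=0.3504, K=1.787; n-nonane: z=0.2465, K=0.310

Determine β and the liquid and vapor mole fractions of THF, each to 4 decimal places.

Rachford–Rice: g(β) = Σ zᵢ(Kᵢ−1)/(1+β(Kᵢ−1)) = 0.
Check two-phase: ΣzᵢKᵢ = 1.9623 > 1 and Σzᵢ/Kᵢ = 1.1202 > 1, so g(0) = 0.9623 > 0 and g(1) = -0.1202 < 0.
Iterate (Newton) starting at β = 0.53:
  β = 0.5300: g = 0.32931, g' = -0.8024 → β = 0.9404
  β = 0.9404: g = -0.04026, g' = -1.2261 → β = 0.9076
  β = 0.9076: g = -0.00170, g' = -1.1261 → β = 0.9061
Converged at β = 0.9061.
Compositions from xᵢ = zᵢ/(1+β(Kᵢ−1)), yᵢ = Kᵢxᵢ:
  THF: x = 0.1378, y = 0.4306
  2-propanol: x = 0.2045, y = 0.3655
  n-nonane: x = 0.6577, y = 0.2039

β = 0.9061, x_THF = 0.1378, y_THF = 0.4306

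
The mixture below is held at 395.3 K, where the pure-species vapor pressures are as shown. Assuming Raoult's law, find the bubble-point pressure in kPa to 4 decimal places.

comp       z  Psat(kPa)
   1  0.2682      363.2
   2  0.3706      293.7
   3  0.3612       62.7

At the bubble point ψ → 0, so ΣzᵢKᵢ = 1 with Kᵢ = Pᵢˢᵃᵗ/P ⇒ P = ΣzᵢPᵢˢᵃᵗ.
P = 0.2682·363.2 + 0.3706·293.7 + 0.3612·62.7 = 228.9027 kPa

Pbub = 228.9027 kPa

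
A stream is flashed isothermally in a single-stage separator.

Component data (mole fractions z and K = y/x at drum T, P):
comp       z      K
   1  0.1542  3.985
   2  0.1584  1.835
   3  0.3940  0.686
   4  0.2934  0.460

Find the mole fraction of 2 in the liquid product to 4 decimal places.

x_2 = 0.1235

Rachford–Rice: g(V/F) = Σ zᵢ(Kᵢ−1)/(1+V/F(Kᵢ−1)) = 0.
Check two-phase: ΣzᵢKᵢ = 1.3104 > 1 and Σzᵢ/Kᵢ = 1.3372 > 1, so g(0) = 0.3104 > 0 and g(1) = -0.3372 < 0.
Newton–Raphson from V/F = 0.55:
  V/F = 0.5500: g = -0.11004, g' = -0.4786 → V/F = 0.3201
  V/F = 0.3201: g = 0.01067, g' = -0.6011 → V/F = 0.3378
  V/F = 0.3378: g = 0.00015, g' = -0.5844 → V/F = 0.3381
Converged at V/F = 0.3381.
Compositions from xᵢ = zᵢ/(1+V/F(Kᵢ−1)), yᵢ = Kᵢxᵢ:
  1: x = 0.0767, y = 0.3058
  2: x = 0.1235, y = 0.2267
  3: x = 0.4408, y = 0.3024
  4: x = 0.3589, y = 0.1651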